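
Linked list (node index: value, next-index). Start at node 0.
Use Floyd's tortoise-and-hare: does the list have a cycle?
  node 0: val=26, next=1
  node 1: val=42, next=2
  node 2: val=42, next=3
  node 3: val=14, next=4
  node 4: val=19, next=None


Floyd's tortoise (slow, +1) and hare (fast, +2):
  init: slow=0, fast=0
  step 1: slow=1, fast=2
  step 2: slow=2, fast=4
  step 3: fast -> None, no cycle

Cycle: no


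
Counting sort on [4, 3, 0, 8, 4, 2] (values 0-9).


Input: [4, 3, 0, 8, 4, 2]
Counts: [1, 0, 1, 1, 2, 0, 0, 0, 1, 0]

Sorted: [0, 2, 3, 4, 4, 8]


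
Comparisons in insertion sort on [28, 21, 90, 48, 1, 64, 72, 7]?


Algorithm: insertion sort
Input: [28, 21, 90, 48, 1, 64, 72, 7]
Sorted: [1, 7, 21, 28, 48, 64, 72, 90]

19


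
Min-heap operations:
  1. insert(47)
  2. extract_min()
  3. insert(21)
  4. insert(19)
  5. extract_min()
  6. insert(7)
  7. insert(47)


insert(47) -> [47]
extract_min()->47, []
insert(21) -> [21]
insert(19) -> [19, 21]
extract_min()->19, [21]
insert(7) -> [7, 21]
insert(47) -> [7, 21, 47]

Final heap: [7, 21, 47]


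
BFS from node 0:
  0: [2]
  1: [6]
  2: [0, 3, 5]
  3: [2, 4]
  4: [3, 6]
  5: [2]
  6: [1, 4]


Visit 0, enqueue [2]
Visit 2, enqueue [3, 5]
Visit 3, enqueue [4]
Visit 5, enqueue []
Visit 4, enqueue [6]
Visit 6, enqueue [1]
Visit 1, enqueue []

BFS order: [0, 2, 3, 5, 4, 6, 1]


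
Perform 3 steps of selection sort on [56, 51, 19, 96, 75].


Initial: [56, 51, 19, 96, 75]
Step 1: min=19 at 2
  Swap: [19, 51, 56, 96, 75]
Step 2: min=51 at 1
  Swap: [19, 51, 56, 96, 75]
Step 3: min=56 at 2
  Swap: [19, 51, 56, 96, 75]

After 3 steps: [19, 51, 56, 96, 75]


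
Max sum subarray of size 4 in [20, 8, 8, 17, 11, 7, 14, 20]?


[0:4]: 53
[1:5]: 44
[2:6]: 43
[3:7]: 49
[4:8]: 52

Max: 53 at [0:4]


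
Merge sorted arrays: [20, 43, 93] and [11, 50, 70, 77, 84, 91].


Take 11 from B
Take 20 from A
Take 43 from A
Take 50 from B
Take 70 from B
Take 77 from B
Take 84 from B
Take 91 from B

Merged: [11, 20, 43, 50, 70, 77, 84, 91, 93]


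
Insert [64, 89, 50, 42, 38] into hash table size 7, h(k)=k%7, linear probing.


Insert 64: h=1 -> slot 1
Insert 89: h=5 -> slot 5
Insert 50: h=1, 1 probes -> slot 2
Insert 42: h=0 -> slot 0
Insert 38: h=3 -> slot 3

Table: [42, 64, 50, 38, None, 89, None]


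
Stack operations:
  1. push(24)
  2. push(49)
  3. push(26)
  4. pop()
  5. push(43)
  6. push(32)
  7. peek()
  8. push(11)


push(24) -> [24]
push(49) -> [24, 49]
push(26) -> [24, 49, 26]
pop()->26, [24, 49]
push(43) -> [24, 49, 43]
push(32) -> [24, 49, 43, 32]
peek()->32
push(11) -> [24, 49, 43, 32, 11]

Final stack: [24, 49, 43, 32, 11]


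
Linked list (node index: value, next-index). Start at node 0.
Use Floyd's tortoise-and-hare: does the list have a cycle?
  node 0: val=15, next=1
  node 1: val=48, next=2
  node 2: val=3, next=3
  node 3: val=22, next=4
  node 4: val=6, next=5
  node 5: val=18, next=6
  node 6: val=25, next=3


Floyd's tortoise (slow, +1) and hare (fast, +2):
  init: slow=0, fast=0
  step 1: slow=1, fast=2
  step 2: slow=2, fast=4
  step 3: slow=3, fast=6
  step 4: slow=4, fast=4
  slow == fast at node 4: cycle detected

Cycle: yes


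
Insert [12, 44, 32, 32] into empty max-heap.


Insert 12: [12]
Insert 44: [44, 12]
Insert 32: [44, 12, 32]
Insert 32: [44, 32, 32, 12]

Final heap: [44, 32, 32, 12]


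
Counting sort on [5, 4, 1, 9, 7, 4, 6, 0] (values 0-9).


Input: [5, 4, 1, 9, 7, 4, 6, 0]
Counts: [1, 1, 0, 0, 2, 1, 1, 1, 0, 1]

Sorted: [0, 1, 4, 4, 5, 6, 7, 9]


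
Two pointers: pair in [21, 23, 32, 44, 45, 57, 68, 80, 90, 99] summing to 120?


lo=0(21)+hi=9(99)=120

Yes: 21+99=120


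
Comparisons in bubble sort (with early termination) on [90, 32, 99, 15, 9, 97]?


Algorithm: bubble sort (with early termination)
Input: [90, 32, 99, 15, 9, 97]
Sorted: [9, 15, 32, 90, 97, 99]

15


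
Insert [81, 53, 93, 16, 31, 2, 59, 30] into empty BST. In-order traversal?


Insert 81: root
Insert 53: L from 81
Insert 93: R from 81
Insert 16: L from 81 -> L from 53
Insert 31: L from 81 -> L from 53 -> R from 16
Insert 2: L from 81 -> L from 53 -> L from 16
Insert 59: L from 81 -> R from 53
Insert 30: L from 81 -> L from 53 -> R from 16 -> L from 31

In-order: [2, 16, 30, 31, 53, 59, 81, 93]


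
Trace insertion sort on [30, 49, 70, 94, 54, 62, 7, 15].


Initial: [30, 49, 70, 94, 54, 62, 7, 15]
Insert 49: [30, 49, 70, 94, 54, 62, 7, 15]
Insert 70: [30, 49, 70, 94, 54, 62, 7, 15]
Insert 94: [30, 49, 70, 94, 54, 62, 7, 15]
Insert 54: [30, 49, 54, 70, 94, 62, 7, 15]
Insert 62: [30, 49, 54, 62, 70, 94, 7, 15]
Insert 7: [7, 30, 49, 54, 62, 70, 94, 15]
Insert 15: [7, 15, 30, 49, 54, 62, 70, 94]

Sorted: [7, 15, 30, 49, 54, 62, 70, 94]


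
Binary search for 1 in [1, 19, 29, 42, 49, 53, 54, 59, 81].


Step 1: lo=0, hi=8, mid=4, val=49
Step 2: lo=0, hi=3, mid=1, val=19
Step 3: lo=0, hi=0, mid=0, val=1

Found at index 0


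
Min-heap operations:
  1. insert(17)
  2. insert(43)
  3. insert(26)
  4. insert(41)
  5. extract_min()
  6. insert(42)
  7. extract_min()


insert(17) -> [17]
insert(43) -> [17, 43]
insert(26) -> [17, 43, 26]
insert(41) -> [17, 41, 26, 43]
extract_min()->17, [26, 41, 43]
insert(42) -> [26, 41, 43, 42]
extract_min()->26, [41, 42, 43]

Final heap: [41, 42, 43]


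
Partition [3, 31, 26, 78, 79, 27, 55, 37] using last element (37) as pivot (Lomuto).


Pivot: 37
  3 <= 37: advance i (no swap)
  31 <= 37: advance i (no swap)
  26 <= 37: advance i (no swap)
  27 <= 37: swap -> [3, 31, 26, 27, 79, 78, 55, 37]
Place pivot at 4: [3, 31, 26, 27, 37, 78, 55, 79]

Partitioned: [3, 31, 26, 27, 37, 78, 55, 79]


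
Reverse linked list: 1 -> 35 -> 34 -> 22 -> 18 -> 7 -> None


Step 1: curr=1, set curr.next=prev(None) | reversed so far: 1
Step 2: curr=35, set curr.next=prev(1) | reversed so far: 35 -> 1
Step 3: curr=34, set curr.next=prev(35) | reversed so far: 34 -> 35 -> 1
Step 4: curr=22, set curr.next=prev(34) | reversed so far: 22 -> 34 -> 35 -> 1
Step 5: curr=18, set curr.next=prev(22) | reversed so far: 18 -> 22 -> 34 -> 35 -> 1
Step 6: curr=7, set curr.next=prev(18) | reversed so far: 7 -> 18 -> 22 -> 34 -> 35 -> 1

7 -> 18 -> 22 -> 34 -> 35 -> 1 -> None


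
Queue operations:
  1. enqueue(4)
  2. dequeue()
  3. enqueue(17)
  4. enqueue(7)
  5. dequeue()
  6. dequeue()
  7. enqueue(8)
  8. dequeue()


enqueue(4) -> [4]
dequeue()->4, []
enqueue(17) -> [17]
enqueue(7) -> [17, 7]
dequeue()->17, [7]
dequeue()->7, []
enqueue(8) -> [8]
dequeue()->8, []

Final queue: []


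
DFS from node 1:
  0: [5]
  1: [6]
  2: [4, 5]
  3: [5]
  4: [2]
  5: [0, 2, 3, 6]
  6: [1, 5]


Visit 1, push [6]
Visit 6, push [5]
Visit 5, push [3, 2, 0]
Visit 0, push []
Visit 2, push [4]
Visit 4, push []
Visit 3, push []

DFS order: [1, 6, 5, 0, 2, 4, 3]


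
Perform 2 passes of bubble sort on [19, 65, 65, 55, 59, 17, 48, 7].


Initial: [19, 65, 65, 55, 59, 17, 48, 7]
Pass 1: [19, 65, 55, 59, 17, 48, 7, 65] (5 swaps)
Pass 2: [19, 55, 59, 17, 48, 7, 65, 65] (5 swaps)

After 2 passes: [19, 55, 59, 17, 48, 7, 65, 65]


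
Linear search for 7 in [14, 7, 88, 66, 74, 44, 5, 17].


i=0: 14!=7
i=1: 7==7 found!

Found at 1, 2 comps


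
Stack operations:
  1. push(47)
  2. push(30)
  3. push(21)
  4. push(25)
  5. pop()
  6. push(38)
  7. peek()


push(47) -> [47]
push(30) -> [47, 30]
push(21) -> [47, 30, 21]
push(25) -> [47, 30, 21, 25]
pop()->25, [47, 30, 21]
push(38) -> [47, 30, 21, 38]
peek()->38

Final stack: [47, 30, 21, 38]


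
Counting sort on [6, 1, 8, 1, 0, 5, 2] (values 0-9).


Input: [6, 1, 8, 1, 0, 5, 2]
Counts: [1, 2, 1, 0, 0, 1, 1, 0, 1, 0]

Sorted: [0, 1, 1, 2, 5, 6, 8]


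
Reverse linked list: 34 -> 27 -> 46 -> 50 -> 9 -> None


Step 1: curr=34, set curr.next=prev(None) | reversed so far: 34
Step 2: curr=27, set curr.next=prev(34) | reversed so far: 27 -> 34
Step 3: curr=46, set curr.next=prev(27) | reversed so far: 46 -> 27 -> 34
Step 4: curr=50, set curr.next=prev(46) | reversed so far: 50 -> 46 -> 27 -> 34
Step 5: curr=9, set curr.next=prev(50) | reversed so far: 9 -> 50 -> 46 -> 27 -> 34

9 -> 50 -> 46 -> 27 -> 34 -> None


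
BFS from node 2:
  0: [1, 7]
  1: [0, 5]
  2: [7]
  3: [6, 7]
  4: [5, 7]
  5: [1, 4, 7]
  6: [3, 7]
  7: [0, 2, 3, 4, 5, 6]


Visit 2, enqueue [7]
Visit 7, enqueue [0, 3, 4, 5, 6]
Visit 0, enqueue [1]
Visit 3, enqueue []
Visit 4, enqueue []
Visit 5, enqueue []
Visit 6, enqueue []
Visit 1, enqueue []

BFS order: [2, 7, 0, 3, 4, 5, 6, 1]


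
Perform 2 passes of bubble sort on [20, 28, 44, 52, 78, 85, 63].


Initial: [20, 28, 44, 52, 78, 85, 63]
Pass 1: [20, 28, 44, 52, 78, 63, 85] (1 swaps)
Pass 2: [20, 28, 44, 52, 63, 78, 85] (1 swaps)

After 2 passes: [20, 28, 44, 52, 63, 78, 85]


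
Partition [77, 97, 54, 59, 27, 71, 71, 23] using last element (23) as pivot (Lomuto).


Pivot: 23
Place pivot at 0: [23, 97, 54, 59, 27, 71, 71, 77]

Partitioned: [23, 97, 54, 59, 27, 71, 71, 77]


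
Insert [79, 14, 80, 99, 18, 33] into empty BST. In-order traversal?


Insert 79: root
Insert 14: L from 79
Insert 80: R from 79
Insert 99: R from 79 -> R from 80
Insert 18: L from 79 -> R from 14
Insert 33: L from 79 -> R from 14 -> R from 18

In-order: [14, 18, 33, 79, 80, 99]


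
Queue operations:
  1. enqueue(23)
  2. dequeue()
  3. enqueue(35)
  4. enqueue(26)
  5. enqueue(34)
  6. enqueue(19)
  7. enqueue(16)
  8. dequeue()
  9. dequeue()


enqueue(23) -> [23]
dequeue()->23, []
enqueue(35) -> [35]
enqueue(26) -> [35, 26]
enqueue(34) -> [35, 26, 34]
enqueue(19) -> [35, 26, 34, 19]
enqueue(16) -> [35, 26, 34, 19, 16]
dequeue()->35, [26, 34, 19, 16]
dequeue()->26, [34, 19, 16]

Final queue: [34, 19, 16]


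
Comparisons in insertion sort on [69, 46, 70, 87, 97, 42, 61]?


Algorithm: insertion sort
Input: [69, 46, 70, 87, 97, 42, 61]
Sorted: [42, 46, 61, 69, 70, 87, 97]

14


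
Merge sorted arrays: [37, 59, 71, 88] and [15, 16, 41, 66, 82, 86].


Take 15 from B
Take 16 from B
Take 37 from A
Take 41 from B
Take 59 from A
Take 66 from B
Take 71 from A
Take 82 from B
Take 86 from B

Merged: [15, 16, 37, 41, 59, 66, 71, 82, 86, 88]


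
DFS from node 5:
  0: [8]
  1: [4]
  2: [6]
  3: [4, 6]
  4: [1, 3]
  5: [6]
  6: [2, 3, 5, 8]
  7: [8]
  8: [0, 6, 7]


Visit 5, push [6]
Visit 6, push [8, 3, 2]
Visit 2, push []
Visit 3, push [4]
Visit 4, push [1]
Visit 1, push []
Visit 8, push [7, 0]
Visit 0, push []
Visit 7, push []

DFS order: [5, 6, 2, 3, 4, 1, 8, 0, 7]


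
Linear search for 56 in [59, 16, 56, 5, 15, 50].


i=0: 59!=56
i=1: 16!=56
i=2: 56==56 found!

Found at 2, 3 comps


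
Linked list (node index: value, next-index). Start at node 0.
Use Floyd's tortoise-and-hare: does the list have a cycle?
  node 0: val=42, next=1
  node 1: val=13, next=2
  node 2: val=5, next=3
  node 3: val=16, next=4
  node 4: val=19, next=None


Floyd's tortoise (slow, +1) and hare (fast, +2):
  init: slow=0, fast=0
  step 1: slow=1, fast=2
  step 2: slow=2, fast=4
  step 3: fast -> None, no cycle

Cycle: no


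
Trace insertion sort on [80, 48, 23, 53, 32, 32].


Initial: [80, 48, 23, 53, 32, 32]
Insert 48: [48, 80, 23, 53, 32, 32]
Insert 23: [23, 48, 80, 53, 32, 32]
Insert 53: [23, 48, 53, 80, 32, 32]
Insert 32: [23, 32, 48, 53, 80, 32]
Insert 32: [23, 32, 32, 48, 53, 80]

Sorted: [23, 32, 32, 48, 53, 80]


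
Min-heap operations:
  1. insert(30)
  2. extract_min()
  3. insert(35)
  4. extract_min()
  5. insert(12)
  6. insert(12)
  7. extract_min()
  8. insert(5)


insert(30) -> [30]
extract_min()->30, []
insert(35) -> [35]
extract_min()->35, []
insert(12) -> [12]
insert(12) -> [12, 12]
extract_min()->12, [12]
insert(5) -> [5, 12]

Final heap: [5, 12]


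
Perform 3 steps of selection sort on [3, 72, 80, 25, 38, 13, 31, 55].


Initial: [3, 72, 80, 25, 38, 13, 31, 55]
Step 1: min=3 at 0
  Swap: [3, 72, 80, 25, 38, 13, 31, 55]
Step 2: min=13 at 5
  Swap: [3, 13, 80, 25, 38, 72, 31, 55]
Step 3: min=25 at 3
  Swap: [3, 13, 25, 80, 38, 72, 31, 55]

After 3 steps: [3, 13, 25, 80, 38, 72, 31, 55]


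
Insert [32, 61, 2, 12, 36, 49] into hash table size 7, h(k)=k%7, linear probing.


Insert 32: h=4 -> slot 4
Insert 61: h=5 -> slot 5
Insert 2: h=2 -> slot 2
Insert 12: h=5, 1 probes -> slot 6
Insert 36: h=1 -> slot 1
Insert 49: h=0 -> slot 0

Table: [49, 36, 2, None, 32, 61, 12]


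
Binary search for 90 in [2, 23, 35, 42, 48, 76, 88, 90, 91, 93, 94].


Step 1: lo=0, hi=10, mid=5, val=76
Step 2: lo=6, hi=10, mid=8, val=91
Step 3: lo=6, hi=7, mid=6, val=88
Step 4: lo=7, hi=7, mid=7, val=90

Found at index 7


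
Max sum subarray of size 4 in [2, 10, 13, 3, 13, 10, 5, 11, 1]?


[0:4]: 28
[1:5]: 39
[2:6]: 39
[3:7]: 31
[4:8]: 39
[5:9]: 27

Max: 39 at [1:5]


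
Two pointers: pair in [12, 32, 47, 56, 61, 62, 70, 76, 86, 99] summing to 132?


lo=0(12)+hi=9(99)=111
lo=1(32)+hi=9(99)=131
lo=2(47)+hi=9(99)=146
lo=2(47)+hi=8(86)=133
lo=2(47)+hi=7(76)=123
lo=3(56)+hi=7(76)=132

Yes: 56+76=132


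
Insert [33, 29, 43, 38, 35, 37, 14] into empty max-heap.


Insert 33: [33]
Insert 29: [33, 29]
Insert 43: [43, 29, 33]
Insert 38: [43, 38, 33, 29]
Insert 35: [43, 38, 33, 29, 35]
Insert 37: [43, 38, 37, 29, 35, 33]
Insert 14: [43, 38, 37, 29, 35, 33, 14]

Final heap: [43, 38, 37, 29, 35, 33, 14]


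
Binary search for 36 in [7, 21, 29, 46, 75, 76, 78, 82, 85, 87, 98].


Step 1: lo=0, hi=10, mid=5, val=76
Step 2: lo=0, hi=4, mid=2, val=29
Step 3: lo=3, hi=4, mid=3, val=46

Not found


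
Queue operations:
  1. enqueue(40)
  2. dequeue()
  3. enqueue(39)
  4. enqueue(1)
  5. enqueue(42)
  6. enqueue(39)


enqueue(40) -> [40]
dequeue()->40, []
enqueue(39) -> [39]
enqueue(1) -> [39, 1]
enqueue(42) -> [39, 1, 42]
enqueue(39) -> [39, 1, 42, 39]

Final queue: [39, 1, 42, 39]


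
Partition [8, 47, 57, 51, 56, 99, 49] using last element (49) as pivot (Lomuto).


Pivot: 49
  8 <= 49: advance i (no swap)
  47 <= 49: advance i (no swap)
Place pivot at 2: [8, 47, 49, 51, 56, 99, 57]

Partitioned: [8, 47, 49, 51, 56, 99, 57]


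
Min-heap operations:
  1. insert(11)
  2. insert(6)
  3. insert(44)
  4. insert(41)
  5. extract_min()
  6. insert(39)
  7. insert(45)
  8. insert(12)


insert(11) -> [11]
insert(6) -> [6, 11]
insert(44) -> [6, 11, 44]
insert(41) -> [6, 11, 44, 41]
extract_min()->6, [11, 41, 44]
insert(39) -> [11, 39, 44, 41]
insert(45) -> [11, 39, 44, 41, 45]
insert(12) -> [11, 39, 12, 41, 45, 44]

Final heap: [11, 39, 12, 41, 45, 44]


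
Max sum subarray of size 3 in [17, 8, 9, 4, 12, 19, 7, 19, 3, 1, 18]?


[0:3]: 34
[1:4]: 21
[2:5]: 25
[3:6]: 35
[4:7]: 38
[5:8]: 45
[6:9]: 29
[7:10]: 23
[8:11]: 22

Max: 45 at [5:8]


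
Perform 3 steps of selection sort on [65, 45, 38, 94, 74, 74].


Initial: [65, 45, 38, 94, 74, 74]
Step 1: min=38 at 2
  Swap: [38, 45, 65, 94, 74, 74]
Step 2: min=45 at 1
  Swap: [38, 45, 65, 94, 74, 74]
Step 3: min=65 at 2
  Swap: [38, 45, 65, 94, 74, 74]

After 3 steps: [38, 45, 65, 94, 74, 74]


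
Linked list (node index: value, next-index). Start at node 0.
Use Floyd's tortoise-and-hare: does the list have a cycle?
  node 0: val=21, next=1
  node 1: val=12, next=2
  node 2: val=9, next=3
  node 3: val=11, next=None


Floyd's tortoise (slow, +1) and hare (fast, +2):
  init: slow=0, fast=0
  step 1: slow=1, fast=2
  step 2: fast 2->3->None, no cycle

Cycle: no


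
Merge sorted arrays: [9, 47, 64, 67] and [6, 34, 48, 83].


Take 6 from B
Take 9 from A
Take 34 from B
Take 47 from A
Take 48 from B
Take 64 from A
Take 67 from A

Merged: [6, 9, 34, 47, 48, 64, 67, 83]


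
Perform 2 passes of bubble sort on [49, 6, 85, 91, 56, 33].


Initial: [49, 6, 85, 91, 56, 33]
Pass 1: [6, 49, 85, 56, 33, 91] (3 swaps)
Pass 2: [6, 49, 56, 33, 85, 91] (2 swaps)

After 2 passes: [6, 49, 56, 33, 85, 91]


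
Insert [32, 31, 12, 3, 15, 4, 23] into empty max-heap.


Insert 32: [32]
Insert 31: [32, 31]
Insert 12: [32, 31, 12]
Insert 3: [32, 31, 12, 3]
Insert 15: [32, 31, 12, 3, 15]
Insert 4: [32, 31, 12, 3, 15, 4]
Insert 23: [32, 31, 23, 3, 15, 4, 12]

Final heap: [32, 31, 23, 3, 15, 4, 12]


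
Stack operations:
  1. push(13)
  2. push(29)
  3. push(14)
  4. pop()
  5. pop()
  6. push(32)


push(13) -> [13]
push(29) -> [13, 29]
push(14) -> [13, 29, 14]
pop()->14, [13, 29]
pop()->29, [13]
push(32) -> [13, 32]

Final stack: [13, 32]


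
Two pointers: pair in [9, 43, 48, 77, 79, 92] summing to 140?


lo=0(9)+hi=5(92)=101
lo=1(43)+hi=5(92)=135
lo=2(48)+hi=5(92)=140

Yes: 48+92=140


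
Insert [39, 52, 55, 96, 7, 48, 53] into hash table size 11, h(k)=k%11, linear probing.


Insert 39: h=6 -> slot 6
Insert 52: h=8 -> slot 8
Insert 55: h=0 -> slot 0
Insert 96: h=8, 1 probes -> slot 9
Insert 7: h=7 -> slot 7
Insert 48: h=4 -> slot 4
Insert 53: h=9, 1 probes -> slot 10

Table: [55, None, None, None, 48, None, 39, 7, 52, 96, 53]


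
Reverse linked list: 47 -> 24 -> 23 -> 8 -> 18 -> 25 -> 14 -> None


Step 1: curr=47, set curr.next=prev(None) | reversed so far: 47
Step 2: curr=24, set curr.next=prev(47) | reversed so far: 24 -> 47
Step 3: curr=23, set curr.next=prev(24) | reversed so far: 23 -> 24 -> 47
Step 4: curr=8, set curr.next=prev(23) | reversed so far: 8 -> 23 -> 24 -> 47
Step 5: curr=18, set curr.next=prev(8) | reversed so far: 18 -> 8 -> 23 -> 24 -> 47
Step 6: curr=25, set curr.next=prev(18) | reversed so far: 25 -> 18 -> 8 -> 23 -> 24 -> 47
Step 7: curr=14, set curr.next=prev(25) | reversed so far: 14 -> 25 -> 18 -> 8 -> 23 -> 24 -> 47

14 -> 25 -> 18 -> 8 -> 23 -> 24 -> 47 -> None


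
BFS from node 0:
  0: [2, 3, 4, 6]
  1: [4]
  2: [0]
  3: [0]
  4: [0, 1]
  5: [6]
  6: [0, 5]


Visit 0, enqueue [2, 3, 4, 6]
Visit 2, enqueue []
Visit 3, enqueue []
Visit 4, enqueue [1]
Visit 6, enqueue [5]
Visit 1, enqueue []
Visit 5, enqueue []

BFS order: [0, 2, 3, 4, 6, 1, 5]


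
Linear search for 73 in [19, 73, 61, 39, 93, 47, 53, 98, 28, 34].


i=0: 19!=73
i=1: 73==73 found!

Found at 1, 2 comps


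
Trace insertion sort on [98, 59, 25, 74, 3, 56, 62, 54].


Initial: [98, 59, 25, 74, 3, 56, 62, 54]
Insert 59: [59, 98, 25, 74, 3, 56, 62, 54]
Insert 25: [25, 59, 98, 74, 3, 56, 62, 54]
Insert 74: [25, 59, 74, 98, 3, 56, 62, 54]
Insert 3: [3, 25, 59, 74, 98, 56, 62, 54]
Insert 56: [3, 25, 56, 59, 74, 98, 62, 54]
Insert 62: [3, 25, 56, 59, 62, 74, 98, 54]
Insert 54: [3, 25, 54, 56, 59, 62, 74, 98]

Sorted: [3, 25, 54, 56, 59, 62, 74, 98]


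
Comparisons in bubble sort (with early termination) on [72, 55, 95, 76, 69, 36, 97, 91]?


Algorithm: bubble sort (with early termination)
Input: [72, 55, 95, 76, 69, 36, 97, 91]
Sorted: [36, 55, 69, 72, 76, 91, 95, 97]

27


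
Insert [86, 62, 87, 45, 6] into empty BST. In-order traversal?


Insert 86: root
Insert 62: L from 86
Insert 87: R from 86
Insert 45: L from 86 -> L from 62
Insert 6: L from 86 -> L from 62 -> L from 45

In-order: [6, 45, 62, 86, 87]


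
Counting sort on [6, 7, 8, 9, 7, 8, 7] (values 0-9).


Input: [6, 7, 8, 9, 7, 8, 7]
Counts: [0, 0, 0, 0, 0, 0, 1, 3, 2, 1]

Sorted: [6, 7, 7, 7, 8, 8, 9]


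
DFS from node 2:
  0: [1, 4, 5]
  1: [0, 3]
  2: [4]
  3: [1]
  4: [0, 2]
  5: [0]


Visit 2, push [4]
Visit 4, push [0]
Visit 0, push [5, 1]
Visit 1, push [3]
Visit 3, push []
Visit 5, push []

DFS order: [2, 4, 0, 1, 3, 5]


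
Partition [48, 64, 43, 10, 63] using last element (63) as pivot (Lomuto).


Pivot: 63
  48 <= 63: advance i (no swap)
  43 <= 63: swap -> [48, 43, 64, 10, 63]
  10 <= 63: swap -> [48, 43, 10, 64, 63]
Place pivot at 3: [48, 43, 10, 63, 64]

Partitioned: [48, 43, 10, 63, 64]


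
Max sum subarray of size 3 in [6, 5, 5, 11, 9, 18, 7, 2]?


[0:3]: 16
[1:4]: 21
[2:5]: 25
[3:6]: 38
[4:7]: 34
[5:8]: 27

Max: 38 at [3:6]


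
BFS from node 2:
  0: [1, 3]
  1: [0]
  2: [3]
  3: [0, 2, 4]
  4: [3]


Visit 2, enqueue [3]
Visit 3, enqueue [0, 4]
Visit 0, enqueue [1]
Visit 4, enqueue []
Visit 1, enqueue []

BFS order: [2, 3, 0, 4, 1]


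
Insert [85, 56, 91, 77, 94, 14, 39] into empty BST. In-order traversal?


Insert 85: root
Insert 56: L from 85
Insert 91: R from 85
Insert 77: L from 85 -> R from 56
Insert 94: R from 85 -> R from 91
Insert 14: L from 85 -> L from 56
Insert 39: L from 85 -> L from 56 -> R from 14

In-order: [14, 39, 56, 77, 85, 91, 94]


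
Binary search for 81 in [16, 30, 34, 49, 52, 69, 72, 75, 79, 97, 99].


Step 1: lo=0, hi=10, mid=5, val=69
Step 2: lo=6, hi=10, mid=8, val=79
Step 3: lo=9, hi=10, mid=9, val=97

Not found


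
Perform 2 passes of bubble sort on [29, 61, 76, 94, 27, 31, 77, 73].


Initial: [29, 61, 76, 94, 27, 31, 77, 73]
Pass 1: [29, 61, 76, 27, 31, 77, 73, 94] (4 swaps)
Pass 2: [29, 61, 27, 31, 76, 73, 77, 94] (3 swaps)

After 2 passes: [29, 61, 27, 31, 76, 73, 77, 94]


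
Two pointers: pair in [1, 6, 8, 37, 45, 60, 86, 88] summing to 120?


lo=0(1)+hi=7(88)=89
lo=1(6)+hi=7(88)=94
lo=2(8)+hi=7(88)=96
lo=3(37)+hi=7(88)=125
lo=3(37)+hi=6(86)=123
lo=3(37)+hi=5(60)=97
lo=4(45)+hi=5(60)=105

No pair found


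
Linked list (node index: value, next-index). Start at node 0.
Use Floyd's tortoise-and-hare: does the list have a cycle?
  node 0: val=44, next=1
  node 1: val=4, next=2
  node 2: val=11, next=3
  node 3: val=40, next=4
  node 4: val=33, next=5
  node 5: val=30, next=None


Floyd's tortoise (slow, +1) and hare (fast, +2):
  init: slow=0, fast=0
  step 1: slow=1, fast=2
  step 2: slow=2, fast=4
  step 3: fast 4->5->None, no cycle

Cycle: no


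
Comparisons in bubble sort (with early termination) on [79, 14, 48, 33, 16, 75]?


Algorithm: bubble sort (with early termination)
Input: [79, 14, 48, 33, 16, 75]
Sorted: [14, 16, 33, 48, 75, 79]

14


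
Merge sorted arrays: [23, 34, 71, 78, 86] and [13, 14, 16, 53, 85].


Take 13 from B
Take 14 from B
Take 16 from B
Take 23 from A
Take 34 from A
Take 53 from B
Take 71 from A
Take 78 from A
Take 85 from B

Merged: [13, 14, 16, 23, 34, 53, 71, 78, 85, 86]


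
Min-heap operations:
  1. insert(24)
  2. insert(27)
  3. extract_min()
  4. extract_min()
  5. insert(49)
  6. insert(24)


insert(24) -> [24]
insert(27) -> [24, 27]
extract_min()->24, [27]
extract_min()->27, []
insert(49) -> [49]
insert(24) -> [24, 49]

Final heap: [24, 49]


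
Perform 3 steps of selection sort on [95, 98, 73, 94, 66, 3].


Initial: [95, 98, 73, 94, 66, 3]
Step 1: min=3 at 5
  Swap: [3, 98, 73, 94, 66, 95]
Step 2: min=66 at 4
  Swap: [3, 66, 73, 94, 98, 95]
Step 3: min=73 at 2
  Swap: [3, 66, 73, 94, 98, 95]

After 3 steps: [3, 66, 73, 94, 98, 95]


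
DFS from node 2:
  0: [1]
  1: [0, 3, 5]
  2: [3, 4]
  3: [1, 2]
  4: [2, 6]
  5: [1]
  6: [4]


Visit 2, push [4, 3]
Visit 3, push [1]
Visit 1, push [5, 0]
Visit 0, push []
Visit 5, push []
Visit 4, push [6]
Visit 6, push []

DFS order: [2, 3, 1, 0, 5, 4, 6]


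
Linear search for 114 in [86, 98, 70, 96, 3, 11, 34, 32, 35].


i=0: 86!=114
i=1: 98!=114
i=2: 70!=114
i=3: 96!=114
i=4: 3!=114
i=5: 11!=114
i=6: 34!=114
i=7: 32!=114
i=8: 35!=114

Not found, 9 comps


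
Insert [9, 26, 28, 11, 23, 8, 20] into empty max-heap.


Insert 9: [9]
Insert 26: [26, 9]
Insert 28: [28, 9, 26]
Insert 11: [28, 11, 26, 9]
Insert 23: [28, 23, 26, 9, 11]
Insert 8: [28, 23, 26, 9, 11, 8]
Insert 20: [28, 23, 26, 9, 11, 8, 20]

Final heap: [28, 23, 26, 9, 11, 8, 20]


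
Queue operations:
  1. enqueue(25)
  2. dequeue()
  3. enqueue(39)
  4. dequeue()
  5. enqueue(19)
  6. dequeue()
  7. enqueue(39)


enqueue(25) -> [25]
dequeue()->25, []
enqueue(39) -> [39]
dequeue()->39, []
enqueue(19) -> [19]
dequeue()->19, []
enqueue(39) -> [39]

Final queue: [39]


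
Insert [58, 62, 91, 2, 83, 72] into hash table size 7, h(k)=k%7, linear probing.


Insert 58: h=2 -> slot 2
Insert 62: h=6 -> slot 6
Insert 91: h=0 -> slot 0
Insert 2: h=2, 1 probes -> slot 3
Insert 83: h=6, 2 probes -> slot 1
Insert 72: h=2, 2 probes -> slot 4

Table: [91, 83, 58, 2, 72, None, 62]


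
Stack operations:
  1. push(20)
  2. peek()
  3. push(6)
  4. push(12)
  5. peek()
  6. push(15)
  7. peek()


push(20) -> [20]
peek()->20
push(6) -> [20, 6]
push(12) -> [20, 6, 12]
peek()->12
push(15) -> [20, 6, 12, 15]
peek()->15

Final stack: [20, 6, 12, 15]


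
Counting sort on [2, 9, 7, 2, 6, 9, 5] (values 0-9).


Input: [2, 9, 7, 2, 6, 9, 5]
Counts: [0, 0, 2, 0, 0, 1, 1, 1, 0, 2]

Sorted: [2, 2, 5, 6, 7, 9, 9]


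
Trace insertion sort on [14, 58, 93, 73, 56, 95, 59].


Initial: [14, 58, 93, 73, 56, 95, 59]
Insert 58: [14, 58, 93, 73, 56, 95, 59]
Insert 93: [14, 58, 93, 73, 56, 95, 59]
Insert 73: [14, 58, 73, 93, 56, 95, 59]
Insert 56: [14, 56, 58, 73, 93, 95, 59]
Insert 95: [14, 56, 58, 73, 93, 95, 59]
Insert 59: [14, 56, 58, 59, 73, 93, 95]

Sorted: [14, 56, 58, 59, 73, 93, 95]


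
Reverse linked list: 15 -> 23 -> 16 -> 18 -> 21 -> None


Step 1: curr=15, set curr.next=prev(None) | reversed so far: 15
Step 2: curr=23, set curr.next=prev(15) | reversed so far: 23 -> 15
Step 3: curr=16, set curr.next=prev(23) | reversed so far: 16 -> 23 -> 15
Step 4: curr=18, set curr.next=prev(16) | reversed so far: 18 -> 16 -> 23 -> 15
Step 5: curr=21, set curr.next=prev(18) | reversed so far: 21 -> 18 -> 16 -> 23 -> 15

21 -> 18 -> 16 -> 23 -> 15 -> None


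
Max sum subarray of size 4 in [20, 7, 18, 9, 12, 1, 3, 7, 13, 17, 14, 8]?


[0:4]: 54
[1:5]: 46
[2:6]: 40
[3:7]: 25
[4:8]: 23
[5:9]: 24
[6:10]: 40
[7:11]: 51
[8:12]: 52

Max: 54 at [0:4]


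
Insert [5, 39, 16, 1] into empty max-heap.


Insert 5: [5]
Insert 39: [39, 5]
Insert 16: [39, 5, 16]
Insert 1: [39, 5, 16, 1]

Final heap: [39, 5, 16, 1]


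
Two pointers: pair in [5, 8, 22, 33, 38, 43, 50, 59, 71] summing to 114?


lo=0(5)+hi=8(71)=76
lo=1(8)+hi=8(71)=79
lo=2(22)+hi=8(71)=93
lo=3(33)+hi=8(71)=104
lo=4(38)+hi=8(71)=109
lo=5(43)+hi=8(71)=114

Yes: 43+71=114


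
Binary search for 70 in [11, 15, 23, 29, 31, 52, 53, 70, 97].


Step 1: lo=0, hi=8, mid=4, val=31
Step 2: lo=5, hi=8, mid=6, val=53
Step 3: lo=7, hi=8, mid=7, val=70

Found at index 7


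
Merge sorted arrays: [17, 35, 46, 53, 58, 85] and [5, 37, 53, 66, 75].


Take 5 from B
Take 17 from A
Take 35 from A
Take 37 from B
Take 46 from A
Take 53 from A
Take 53 from B
Take 58 from A
Take 66 from B
Take 75 from B

Merged: [5, 17, 35, 37, 46, 53, 53, 58, 66, 75, 85]


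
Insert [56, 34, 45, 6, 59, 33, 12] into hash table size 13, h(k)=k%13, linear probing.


Insert 56: h=4 -> slot 4
Insert 34: h=8 -> slot 8
Insert 45: h=6 -> slot 6
Insert 6: h=6, 1 probes -> slot 7
Insert 59: h=7, 2 probes -> slot 9
Insert 33: h=7, 3 probes -> slot 10
Insert 12: h=12 -> slot 12

Table: [None, None, None, None, 56, None, 45, 6, 34, 59, 33, None, 12]


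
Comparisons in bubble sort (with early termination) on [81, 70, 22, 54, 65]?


Algorithm: bubble sort (with early termination)
Input: [81, 70, 22, 54, 65]
Sorted: [22, 54, 65, 70, 81]

9


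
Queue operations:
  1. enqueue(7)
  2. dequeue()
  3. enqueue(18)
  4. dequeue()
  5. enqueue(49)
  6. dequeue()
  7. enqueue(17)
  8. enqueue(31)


enqueue(7) -> [7]
dequeue()->7, []
enqueue(18) -> [18]
dequeue()->18, []
enqueue(49) -> [49]
dequeue()->49, []
enqueue(17) -> [17]
enqueue(31) -> [17, 31]

Final queue: [17, 31]


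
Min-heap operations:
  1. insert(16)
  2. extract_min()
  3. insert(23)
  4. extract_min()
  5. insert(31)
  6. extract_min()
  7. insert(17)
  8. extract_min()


insert(16) -> [16]
extract_min()->16, []
insert(23) -> [23]
extract_min()->23, []
insert(31) -> [31]
extract_min()->31, []
insert(17) -> [17]
extract_min()->17, []

Final heap: []


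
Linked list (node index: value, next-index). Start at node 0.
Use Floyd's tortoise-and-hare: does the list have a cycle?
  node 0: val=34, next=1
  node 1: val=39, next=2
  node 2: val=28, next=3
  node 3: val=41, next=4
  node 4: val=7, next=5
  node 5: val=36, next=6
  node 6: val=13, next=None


Floyd's tortoise (slow, +1) and hare (fast, +2):
  init: slow=0, fast=0
  step 1: slow=1, fast=2
  step 2: slow=2, fast=4
  step 3: slow=3, fast=6
  step 4: fast -> None, no cycle

Cycle: no


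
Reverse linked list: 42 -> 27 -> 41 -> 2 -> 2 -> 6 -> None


Step 1: curr=42, set curr.next=prev(None) | reversed so far: 42
Step 2: curr=27, set curr.next=prev(42) | reversed so far: 27 -> 42
Step 3: curr=41, set curr.next=prev(27) | reversed so far: 41 -> 27 -> 42
Step 4: curr=2, set curr.next=prev(41) | reversed so far: 2 -> 41 -> 27 -> 42
Step 5: curr=2, set curr.next=prev(2) | reversed so far: 2 -> 2 -> 41 -> 27 -> 42
Step 6: curr=6, set curr.next=prev(2) | reversed so far: 6 -> 2 -> 2 -> 41 -> 27 -> 42

6 -> 2 -> 2 -> 41 -> 27 -> 42 -> None


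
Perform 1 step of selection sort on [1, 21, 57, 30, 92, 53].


Initial: [1, 21, 57, 30, 92, 53]
Step 1: min=1 at 0
  Swap: [1, 21, 57, 30, 92, 53]

After 1 step: [1, 21, 57, 30, 92, 53]


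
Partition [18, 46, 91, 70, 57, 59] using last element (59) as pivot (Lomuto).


Pivot: 59
  18 <= 59: advance i (no swap)
  46 <= 59: advance i (no swap)
  57 <= 59: swap -> [18, 46, 57, 70, 91, 59]
Place pivot at 3: [18, 46, 57, 59, 91, 70]

Partitioned: [18, 46, 57, 59, 91, 70]


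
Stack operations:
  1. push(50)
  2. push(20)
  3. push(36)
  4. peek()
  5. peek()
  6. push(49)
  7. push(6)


push(50) -> [50]
push(20) -> [50, 20]
push(36) -> [50, 20, 36]
peek()->36
peek()->36
push(49) -> [50, 20, 36, 49]
push(6) -> [50, 20, 36, 49, 6]

Final stack: [50, 20, 36, 49, 6]


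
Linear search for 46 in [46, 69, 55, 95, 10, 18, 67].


i=0: 46==46 found!

Found at 0, 1 comps


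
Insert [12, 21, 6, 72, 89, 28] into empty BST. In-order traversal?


Insert 12: root
Insert 21: R from 12
Insert 6: L from 12
Insert 72: R from 12 -> R from 21
Insert 89: R from 12 -> R from 21 -> R from 72
Insert 28: R from 12 -> R from 21 -> L from 72

In-order: [6, 12, 21, 28, 72, 89]


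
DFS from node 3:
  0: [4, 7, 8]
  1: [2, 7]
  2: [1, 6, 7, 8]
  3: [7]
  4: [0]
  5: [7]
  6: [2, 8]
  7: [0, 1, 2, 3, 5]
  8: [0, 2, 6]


Visit 3, push [7]
Visit 7, push [5, 2, 1, 0]
Visit 0, push [8, 4]
Visit 4, push []
Visit 8, push [6, 2]
Visit 2, push [6, 1]
Visit 1, push []
Visit 6, push []
Visit 5, push []

DFS order: [3, 7, 0, 4, 8, 2, 1, 6, 5]


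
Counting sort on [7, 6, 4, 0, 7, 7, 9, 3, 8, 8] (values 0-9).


Input: [7, 6, 4, 0, 7, 7, 9, 3, 8, 8]
Counts: [1, 0, 0, 1, 1, 0, 1, 3, 2, 1]

Sorted: [0, 3, 4, 6, 7, 7, 7, 8, 8, 9]


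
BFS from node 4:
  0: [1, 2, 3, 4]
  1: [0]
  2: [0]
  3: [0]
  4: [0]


Visit 4, enqueue [0]
Visit 0, enqueue [1, 2, 3]
Visit 1, enqueue []
Visit 2, enqueue []
Visit 3, enqueue []

BFS order: [4, 0, 1, 2, 3]


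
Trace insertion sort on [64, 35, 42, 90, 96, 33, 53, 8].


Initial: [64, 35, 42, 90, 96, 33, 53, 8]
Insert 35: [35, 64, 42, 90, 96, 33, 53, 8]
Insert 42: [35, 42, 64, 90, 96, 33, 53, 8]
Insert 90: [35, 42, 64, 90, 96, 33, 53, 8]
Insert 96: [35, 42, 64, 90, 96, 33, 53, 8]
Insert 33: [33, 35, 42, 64, 90, 96, 53, 8]
Insert 53: [33, 35, 42, 53, 64, 90, 96, 8]
Insert 8: [8, 33, 35, 42, 53, 64, 90, 96]

Sorted: [8, 33, 35, 42, 53, 64, 90, 96]


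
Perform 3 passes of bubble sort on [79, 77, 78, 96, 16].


Initial: [79, 77, 78, 96, 16]
Pass 1: [77, 78, 79, 16, 96] (3 swaps)
Pass 2: [77, 78, 16, 79, 96] (1 swaps)
Pass 3: [77, 16, 78, 79, 96] (1 swaps)

After 3 passes: [77, 16, 78, 79, 96]


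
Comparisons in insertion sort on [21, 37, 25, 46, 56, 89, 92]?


Algorithm: insertion sort
Input: [21, 37, 25, 46, 56, 89, 92]
Sorted: [21, 25, 37, 46, 56, 89, 92]

7


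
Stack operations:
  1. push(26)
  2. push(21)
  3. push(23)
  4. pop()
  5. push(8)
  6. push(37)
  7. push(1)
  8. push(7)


push(26) -> [26]
push(21) -> [26, 21]
push(23) -> [26, 21, 23]
pop()->23, [26, 21]
push(8) -> [26, 21, 8]
push(37) -> [26, 21, 8, 37]
push(1) -> [26, 21, 8, 37, 1]
push(7) -> [26, 21, 8, 37, 1, 7]

Final stack: [26, 21, 8, 37, 1, 7]


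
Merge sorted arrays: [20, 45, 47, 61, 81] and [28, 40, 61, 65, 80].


Take 20 from A
Take 28 from B
Take 40 from B
Take 45 from A
Take 47 from A
Take 61 from A
Take 61 from B
Take 65 from B
Take 80 from B

Merged: [20, 28, 40, 45, 47, 61, 61, 65, 80, 81]


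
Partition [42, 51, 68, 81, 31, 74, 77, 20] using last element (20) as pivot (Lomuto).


Pivot: 20
Place pivot at 0: [20, 51, 68, 81, 31, 74, 77, 42]

Partitioned: [20, 51, 68, 81, 31, 74, 77, 42]


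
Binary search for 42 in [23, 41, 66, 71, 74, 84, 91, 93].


Step 1: lo=0, hi=7, mid=3, val=71
Step 2: lo=0, hi=2, mid=1, val=41
Step 3: lo=2, hi=2, mid=2, val=66

Not found


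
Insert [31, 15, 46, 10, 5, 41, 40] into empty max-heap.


Insert 31: [31]
Insert 15: [31, 15]
Insert 46: [46, 15, 31]
Insert 10: [46, 15, 31, 10]
Insert 5: [46, 15, 31, 10, 5]
Insert 41: [46, 15, 41, 10, 5, 31]
Insert 40: [46, 15, 41, 10, 5, 31, 40]

Final heap: [46, 15, 41, 10, 5, 31, 40]


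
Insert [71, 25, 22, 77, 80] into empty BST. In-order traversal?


Insert 71: root
Insert 25: L from 71
Insert 22: L from 71 -> L from 25
Insert 77: R from 71
Insert 80: R from 71 -> R from 77

In-order: [22, 25, 71, 77, 80]


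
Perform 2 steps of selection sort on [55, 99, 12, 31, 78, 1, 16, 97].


Initial: [55, 99, 12, 31, 78, 1, 16, 97]
Step 1: min=1 at 5
  Swap: [1, 99, 12, 31, 78, 55, 16, 97]
Step 2: min=12 at 2
  Swap: [1, 12, 99, 31, 78, 55, 16, 97]

After 2 steps: [1, 12, 99, 31, 78, 55, 16, 97]


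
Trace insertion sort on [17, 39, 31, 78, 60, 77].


Initial: [17, 39, 31, 78, 60, 77]
Insert 39: [17, 39, 31, 78, 60, 77]
Insert 31: [17, 31, 39, 78, 60, 77]
Insert 78: [17, 31, 39, 78, 60, 77]
Insert 60: [17, 31, 39, 60, 78, 77]
Insert 77: [17, 31, 39, 60, 77, 78]

Sorted: [17, 31, 39, 60, 77, 78]


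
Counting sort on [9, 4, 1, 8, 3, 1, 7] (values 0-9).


Input: [9, 4, 1, 8, 3, 1, 7]
Counts: [0, 2, 0, 1, 1, 0, 0, 1, 1, 1]

Sorted: [1, 1, 3, 4, 7, 8, 9]


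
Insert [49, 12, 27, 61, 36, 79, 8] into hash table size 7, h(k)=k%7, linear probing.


Insert 49: h=0 -> slot 0
Insert 12: h=5 -> slot 5
Insert 27: h=6 -> slot 6
Insert 61: h=5, 3 probes -> slot 1
Insert 36: h=1, 1 probes -> slot 2
Insert 79: h=2, 1 probes -> slot 3
Insert 8: h=1, 3 probes -> slot 4

Table: [49, 61, 36, 79, 8, 12, 27]


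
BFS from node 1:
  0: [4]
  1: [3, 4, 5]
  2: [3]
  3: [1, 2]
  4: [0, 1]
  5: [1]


Visit 1, enqueue [3, 4, 5]
Visit 3, enqueue [2]
Visit 4, enqueue [0]
Visit 5, enqueue []
Visit 2, enqueue []
Visit 0, enqueue []

BFS order: [1, 3, 4, 5, 2, 0]


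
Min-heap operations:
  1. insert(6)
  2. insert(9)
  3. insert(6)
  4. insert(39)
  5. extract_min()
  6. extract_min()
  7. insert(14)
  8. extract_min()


insert(6) -> [6]
insert(9) -> [6, 9]
insert(6) -> [6, 9, 6]
insert(39) -> [6, 9, 6, 39]
extract_min()->6, [6, 9, 39]
extract_min()->6, [9, 39]
insert(14) -> [9, 39, 14]
extract_min()->9, [14, 39]

Final heap: [14, 39]


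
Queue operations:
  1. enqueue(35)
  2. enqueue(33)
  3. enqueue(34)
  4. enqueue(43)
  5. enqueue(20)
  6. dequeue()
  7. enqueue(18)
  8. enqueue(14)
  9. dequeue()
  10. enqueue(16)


enqueue(35) -> [35]
enqueue(33) -> [35, 33]
enqueue(34) -> [35, 33, 34]
enqueue(43) -> [35, 33, 34, 43]
enqueue(20) -> [35, 33, 34, 43, 20]
dequeue()->35, [33, 34, 43, 20]
enqueue(18) -> [33, 34, 43, 20, 18]
enqueue(14) -> [33, 34, 43, 20, 18, 14]
dequeue()->33, [34, 43, 20, 18, 14]
enqueue(16) -> [34, 43, 20, 18, 14, 16]

Final queue: [34, 43, 20, 18, 14, 16]


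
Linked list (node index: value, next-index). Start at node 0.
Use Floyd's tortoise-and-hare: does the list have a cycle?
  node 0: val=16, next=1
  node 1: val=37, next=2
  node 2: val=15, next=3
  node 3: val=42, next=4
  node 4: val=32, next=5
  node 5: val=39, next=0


Floyd's tortoise (slow, +1) and hare (fast, +2):
  init: slow=0, fast=0
  step 1: slow=1, fast=2
  step 2: slow=2, fast=4
  step 3: slow=3, fast=0
  step 4: slow=4, fast=2
  step 5: slow=5, fast=4
  step 6: slow=0, fast=0
  slow == fast at node 0: cycle detected

Cycle: yes


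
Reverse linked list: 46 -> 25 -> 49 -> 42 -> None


Step 1: curr=46, set curr.next=prev(None) | reversed so far: 46
Step 2: curr=25, set curr.next=prev(46) | reversed so far: 25 -> 46
Step 3: curr=49, set curr.next=prev(25) | reversed so far: 49 -> 25 -> 46
Step 4: curr=42, set curr.next=prev(49) | reversed so far: 42 -> 49 -> 25 -> 46

42 -> 49 -> 25 -> 46 -> None


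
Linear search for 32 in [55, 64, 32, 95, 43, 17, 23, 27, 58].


i=0: 55!=32
i=1: 64!=32
i=2: 32==32 found!

Found at 2, 3 comps


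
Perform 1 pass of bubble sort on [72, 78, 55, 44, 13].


Initial: [72, 78, 55, 44, 13]
Pass 1: [72, 55, 44, 13, 78] (3 swaps)

After 1 pass: [72, 55, 44, 13, 78]


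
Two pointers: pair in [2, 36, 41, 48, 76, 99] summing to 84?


lo=0(2)+hi=5(99)=101
lo=0(2)+hi=4(76)=78
lo=1(36)+hi=4(76)=112
lo=1(36)+hi=3(48)=84

Yes: 36+48=84


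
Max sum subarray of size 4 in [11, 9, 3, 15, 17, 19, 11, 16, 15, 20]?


[0:4]: 38
[1:5]: 44
[2:6]: 54
[3:7]: 62
[4:8]: 63
[5:9]: 61
[6:10]: 62

Max: 63 at [4:8]


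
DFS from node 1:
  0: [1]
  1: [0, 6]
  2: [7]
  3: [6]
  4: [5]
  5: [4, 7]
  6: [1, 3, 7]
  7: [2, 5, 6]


Visit 1, push [6, 0]
Visit 0, push []
Visit 6, push [7, 3]
Visit 3, push []
Visit 7, push [5, 2]
Visit 2, push []
Visit 5, push [4]
Visit 4, push []

DFS order: [1, 0, 6, 3, 7, 2, 5, 4]


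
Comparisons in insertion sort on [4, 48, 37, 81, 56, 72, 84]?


Algorithm: insertion sort
Input: [4, 48, 37, 81, 56, 72, 84]
Sorted: [4, 37, 48, 56, 72, 81, 84]

9


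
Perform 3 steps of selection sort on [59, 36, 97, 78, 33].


Initial: [59, 36, 97, 78, 33]
Step 1: min=33 at 4
  Swap: [33, 36, 97, 78, 59]
Step 2: min=36 at 1
  Swap: [33, 36, 97, 78, 59]
Step 3: min=59 at 4
  Swap: [33, 36, 59, 78, 97]

After 3 steps: [33, 36, 59, 78, 97]


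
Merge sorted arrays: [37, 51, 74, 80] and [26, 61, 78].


Take 26 from B
Take 37 from A
Take 51 from A
Take 61 from B
Take 74 from A
Take 78 from B

Merged: [26, 37, 51, 61, 74, 78, 80]


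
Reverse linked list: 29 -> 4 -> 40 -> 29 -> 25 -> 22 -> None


Step 1: curr=29, set curr.next=prev(None) | reversed so far: 29
Step 2: curr=4, set curr.next=prev(29) | reversed so far: 4 -> 29
Step 3: curr=40, set curr.next=prev(4) | reversed so far: 40 -> 4 -> 29
Step 4: curr=29, set curr.next=prev(40) | reversed so far: 29 -> 40 -> 4 -> 29
Step 5: curr=25, set curr.next=prev(29) | reversed so far: 25 -> 29 -> 40 -> 4 -> 29
Step 6: curr=22, set curr.next=prev(25) | reversed so far: 22 -> 25 -> 29 -> 40 -> 4 -> 29

22 -> 25 -> 29 -> 40 -> 4 -> 29 -> None


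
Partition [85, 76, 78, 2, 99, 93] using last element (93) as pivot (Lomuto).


Pivot: 93
  85 <= 93: advance i (no swap)
  76 <= 93: advance i (no swap)
  78 <= 93: advance i (no swap)
  2 <= 93: advance i (no swap)
Place pivot at 4: [85, 76, 78, 2, 93, 99]

Partitioned: [85, 76, 78, 2, 93, 99]


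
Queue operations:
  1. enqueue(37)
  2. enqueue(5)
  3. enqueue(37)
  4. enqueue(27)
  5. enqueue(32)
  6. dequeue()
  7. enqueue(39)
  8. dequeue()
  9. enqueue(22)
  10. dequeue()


enqueue(37) -> [37]
enqueue(5) -> [37, 5]
enqueue(37) -> [37, 5, 37]
enqueue(27) -> [37, 5, 37, 27]
enqueue(32) -> [37, 5, 37, 27, 32]
dequeue()->37, [5, 37, 27, 32]
enqueue(39) -> [5, 37, 27, 32, 39]
dequeue()->5, [37, 27, 32, 39]
enqueue(22) -> [37, 27, 32, 39, 22]
dequeue()->37, [27, 32, 39, 22]

Final queue: [27, 32, 39, 22]


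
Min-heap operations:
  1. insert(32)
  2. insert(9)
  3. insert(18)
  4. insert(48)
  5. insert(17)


insert(32) -> [32]
insert(9) -> [9, 32]
insert(18) -> [9, 32, 18]
insert(48) -> [9, 32, 18, 48]
insert(17) -> [9, 17, 18, 48, 32]

Final heap: [9, 17, 18, 48, 32]


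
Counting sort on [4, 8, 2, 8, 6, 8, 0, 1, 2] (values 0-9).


Input: [4, 8, 2, 8, 6, 8, 0, 1, 2]
Counts: [1, 1, 2, 0, 1, 0, 1, 0, 3, 0]

Sorted: [0, 1, 2, 2, 4, 6, 8, 8, 8]


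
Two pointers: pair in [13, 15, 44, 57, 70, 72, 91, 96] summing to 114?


lo=0(13)+hi=7(96)=109
lo=1(15)+hi=7(96)=111
lo=2(44)+hi=7(96)=140
lo=2(44)+hi=6(91)=135
lo=2(44)+hi=5(72)=116
lo=2(44)+hi=4(70)=114

Yes: 44+70=114
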